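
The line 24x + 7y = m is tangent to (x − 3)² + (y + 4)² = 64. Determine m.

The line touches the circle iff its distance from (3, −4) is 8:
|24·3 + 7·(−4) − m| / √625 = 8
|m − (44)| = 8·25, so m = 244 or m = −156.

m = −156 or m = 244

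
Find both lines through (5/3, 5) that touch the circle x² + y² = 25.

A line y − (5) = m(x − (5/3)) is tangent when its distance from (0, 0) is 5:
(−5/3m − (−5))² = 25(m² + 1)
4m² + 3m = 0, so m = −3/4 or m = 0.
With m = −3/4: 3x + 4y = 25. With m = 0: y = 5.

3x + 4y = 25 and y = 5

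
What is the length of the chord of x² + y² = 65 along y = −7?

From the line, y = −7. Substituting:
x² − 16 = 0
x = 4 or x = −4, giving (4, −7) and (−4, −7).
|(4, −7) − (−4, −7)| = √((8)² + (0)²) = 8.

8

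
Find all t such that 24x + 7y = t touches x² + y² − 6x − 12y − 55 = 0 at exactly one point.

For a tangent, require d(centre, line) = r = 10.
|24·3 + 7·6 − t| / √625 = 10
|t − (114)| = 10·25, so t = 364 or t = −136.

t = −136 or t = 364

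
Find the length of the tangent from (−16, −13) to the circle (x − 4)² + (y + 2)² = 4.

Centre (4, −2), r² = 4. |PO|² = (−20)² + (−11)² = 521.
The tangent meets the radius at right angles, so tangent² = |PO|² − r² = 521 − 4 = 517.

√517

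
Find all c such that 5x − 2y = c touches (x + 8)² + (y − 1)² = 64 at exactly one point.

Tangency holds when the distance from the centre (−8, 1) to the line equals the radius 8:
|5·(−8) − 2·1 − c| / √29 = 8
|c − (−42)| = 8√29.

c = −42 ± 8√29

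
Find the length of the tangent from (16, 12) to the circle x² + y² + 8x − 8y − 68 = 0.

2√91

Centre (−4, 4), r² = 100. |PO|² = (20)² + (8)² = 464.
Power of the point: PT² = |PO|² − r² = 364, so PT = 2√91.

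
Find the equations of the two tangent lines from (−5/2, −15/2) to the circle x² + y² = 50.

x − 7y = 50 and x + y = −10

Let a tangent through (−5/2, −15/2) have slope m. Its distance from (0, 0) must equal 5√2:
[m·(5/2) − (15/2)]² = 50(m² + 1)
7m² + 6m − 1 = 0, so m = 1/7 or m = −1.
With m = 1/7: x − 7y = 50. With m = −1: x + y = −10.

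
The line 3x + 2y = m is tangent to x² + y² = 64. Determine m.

For a tangent, require d(centre, line) = r = 8.
|3·0 + 2·0 − m| / √13 = 8
|m| = 8√13.

m = ±8√13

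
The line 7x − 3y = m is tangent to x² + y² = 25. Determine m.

The line touches the circle iff its distance from (0, 0) is 5:
|7·0 − 3·0 − m| / √58 = 5
|m| = 5√58.

m = ±5√58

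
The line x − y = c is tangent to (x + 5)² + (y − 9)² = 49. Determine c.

c = −14 ± 7√2

Tangency holds when the distance from the centre (−5, 9) to the line equals the radius 7:
|1·(−5) − 1·9 − c| / √2 = 7
|c − (−14)| = 7√2.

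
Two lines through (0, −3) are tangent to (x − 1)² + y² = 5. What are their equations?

Write the tangent as mx − y + (−3 − m·(0)) = 0 and set its distance from the centre to √5:
[m·(1) − (3)]² = 5(m² + 1)
2m² + 3m − 2 = 0, so m = 1/2 or m = −2.
Through (0, −3) these give x − 2y = 6 and 2x + y = −3.

x − 2y = 6 and 2x + y = −3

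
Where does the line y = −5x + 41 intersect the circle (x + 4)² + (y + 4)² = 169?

(8, 1) and (9, −4)

Substitute y = −5x + 41:
26x² − 442x + 1872 = 0  ⟹  x² − 17x + 72 = 0
x = 9 or x = 8, giving (9, −4) and (8, 1).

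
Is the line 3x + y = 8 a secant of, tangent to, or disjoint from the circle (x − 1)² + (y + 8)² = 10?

Substituting the line into the circle gives 10x² − 98x + 247 = 0.
Discriminant = (−98)² − 4·10·(247) = −276 < 0.
No real roots: the line does not meet the circle.

disjoint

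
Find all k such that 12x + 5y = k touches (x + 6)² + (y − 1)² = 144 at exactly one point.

k = −223 or k = 89

For a tangent, require d(centre, line) = r = 12.
|12·(−6) + 5·1 − k| / √169 = 12
|k − (−67)| = 12·13, so k = 89 or k = −223.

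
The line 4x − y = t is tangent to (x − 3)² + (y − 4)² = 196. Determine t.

The line touches the circle iff its distance from (3, 4) is 14:
|4·3 − 1·4 − t| / √17 = 14
|t − (8)| = 14√17.

t = 8 ± 14√17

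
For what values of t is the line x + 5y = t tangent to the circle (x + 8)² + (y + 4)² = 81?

t = −28 ± 9√26

The line touches the circle iff its distance from (−8, −4) is 9:
|1·(−8) + 5·(−4) − t| / √26 = 9
|t − (−28)| = 9√26.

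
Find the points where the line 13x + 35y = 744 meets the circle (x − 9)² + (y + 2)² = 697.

(−2, 22) and (33, 9)

From the line, y = (744 − 13x)/35. Substituting:
1394x² − 43214x − 92004 = 0  ⟹  x² − 31x − 66 = 0
x = 33 or x = −2, giving (33, 9) and (−2, 22).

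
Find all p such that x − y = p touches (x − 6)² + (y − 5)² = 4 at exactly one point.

p = 1 ± 2√2

The line touches the circle iff its distance from (6, 5) is 2:
|1·6 − 1·5 − p| / √2 = 2
|p − (1)| = 2√2.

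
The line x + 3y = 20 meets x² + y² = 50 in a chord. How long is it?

Substitute y = (20 − x)/3:
10x² − 40x − 50 = 0  ⟹  x² − 4x − 5 = 0
x = 5 or x = −1, giving (5, 5) and (−1, 7).
Chord length = distance between (5, 5) and (−1, 7) = √40 = 2√10.

2√10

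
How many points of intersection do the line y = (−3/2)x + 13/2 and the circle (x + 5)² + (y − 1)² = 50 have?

0

Centre (−5, 1), r² = 50. Distance² from centre to line = (−26)²/13 = 52.
Since d² > r², the line lies outside the circle.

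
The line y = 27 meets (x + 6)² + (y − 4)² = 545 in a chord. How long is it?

Express y = 27 and substitute into the circle:
x² + 12x + 20 = 0
x = −2 or x = −10, giving (−2, 27) and (−10, 27).
Chord length = distance between (−2, 27) and (−10, 27) = √64 = 8.

8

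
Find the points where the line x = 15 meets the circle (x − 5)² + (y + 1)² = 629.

The line gives x = 15. Substituting into the circle:
y² + 2y − 528 = 0
y = 22 or y = −24, giving (15, 22) and (15, −24).

(15, −24) and (15, 22)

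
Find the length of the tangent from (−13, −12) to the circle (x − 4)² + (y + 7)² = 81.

√233

With centre O = (4, −7), |OP|² = 314 and r² = 81.
The tangent meets the radius at right angles, so tangent² = |PO|² − r² = 314 − 81 = 233.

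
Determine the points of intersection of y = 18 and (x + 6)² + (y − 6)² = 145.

(−7, 18) and (−5, 18)

From the line, y = 18. Substituting:
x² + 12x + 35 = 0
x = −5 or x = −7, giving (−5, 18) and (−7, 18).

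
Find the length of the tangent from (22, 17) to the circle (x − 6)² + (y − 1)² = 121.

√391

Centre (6, 1), r² = 121. |PO|² = (16)² + (16)² = 512.
By the tangent–radius right angle, tangent length = √(|PO|² − r²) = √391.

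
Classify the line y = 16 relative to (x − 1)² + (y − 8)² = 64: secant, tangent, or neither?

tangent

d² = (0·1 + 1·8 − (16))² = 64; r² = 64.
Since d² = r², the line is tangent.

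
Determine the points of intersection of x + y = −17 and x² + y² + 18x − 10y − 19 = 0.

Substitute y = −x − 17:
2x² + 62x + 440 = 0  ⟹  x² + 31x + 220 = 0
x = −11 or x = −20, giving (−11, −6) and (−20, 3).

(−20, 3) and (−11, −6)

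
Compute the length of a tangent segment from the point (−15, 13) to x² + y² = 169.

15

Centre (0, 0), r² = 169. |PO|² = (−15)² + (13)² = 394.
By the tangent–radius right angle, tangent length = √(|PO|² − r²) = √225 = 15.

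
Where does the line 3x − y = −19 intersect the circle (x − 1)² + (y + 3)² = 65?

(−7, −2) and (−6, 1)

From the line, y = 3x + 19. Substituting:
10x² + 130x + 420 = 0  ⟹  x² + 13x + 42 = 0
x = −6 or x = −7, giving (−6, 1) and (−7, −2).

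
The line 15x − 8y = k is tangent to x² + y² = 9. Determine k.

k = −51 or k = 51

Tangency holds when the distance from the centre (0, 0) to the line equals the radius 3:
|15·0 − 8·0 − k| / √289 = 3
|k| = 3·17, so k = 51 or k = −51.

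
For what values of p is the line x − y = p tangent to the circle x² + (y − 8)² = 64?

p = −8 ± 8√2

The line touches the circle iff its distance from (0, 8) is 8:
|1·0 − 1·8 − p| / √2 = 8
|p − (−8)| = 8√2.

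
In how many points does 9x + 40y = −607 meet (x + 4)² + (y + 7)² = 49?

d² = (9·(−4) + 40·(−7) − (−607))²/1681 = 84681/1681; r² = 49.
Since d² > r², the line lies outside the circle.

0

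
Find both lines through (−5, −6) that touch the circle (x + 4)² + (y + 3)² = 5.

Write the tangent as mx − y + (−6 − m·(−5)) = 0 and set its distance from the centre to √5:
[m·(1) − (3)]² = 5(m² + 1)
2m² + 3m − 2 = 0, so m = −2 or m = 1/2.
With m = −2: 2x + y = −16. With m = 1/2: x − 2y = 7.

2x + y = −16 and x − 2y = 7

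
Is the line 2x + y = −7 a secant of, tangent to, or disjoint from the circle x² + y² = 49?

Substituting the line into the circle gives 5x² + 28x = 0.
Δ = 784 − 0 = 784.
Two real roots: the line is a secant.

secant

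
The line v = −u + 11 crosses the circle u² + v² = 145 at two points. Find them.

Substitute v = −u + 11:
2u² − 22u − 24 = 0  ⟹  u² − 11u − 12 = 0
u = 12 or u = −1, giving (12, −1) and (−1, 12).

(−1, 12) and (12, −1)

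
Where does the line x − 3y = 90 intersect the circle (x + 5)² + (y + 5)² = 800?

(−9, −33) and (15, −25)

Express y = (−90 + x)/3 and substitute into the circle:
10x² − 60x − 1350 = 0  ⟹  x² − 6x − 135 = 0
x = 15 or x = −9, giving (15, −25) and (−9, −33).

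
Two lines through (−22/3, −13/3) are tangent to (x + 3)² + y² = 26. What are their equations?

x + 5y = −29 and 5x + y = −41

A line y − (−13/3) = m(x − (−22/3)) is tangent when its distance from (−3, 0) is √26:
[m·(13/3) − (13/3)]² = 26(m² + 1)
5m² + 26m + 5 = 0, so m = −1/5 or m = −5.
Through (−22/3, −13/3) these give x + 5y = −29 and 5x + y = −41.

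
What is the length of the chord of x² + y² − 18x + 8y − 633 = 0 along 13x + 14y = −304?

Express y = (−304 − 13x)/14 and substitute into the circle:
365x² + 2920x − 65700 = 0  ⟹  x² + 8x − 180 = 0
x = 10 or x = −18, giving (10, −31) and (−18, −5).
Chord length = distance between (10, −31) and (−18, −5) = √1460 = 2√365.

2√365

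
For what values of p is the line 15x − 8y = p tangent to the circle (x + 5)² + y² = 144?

For a tangent, require d(centre, line) = r = 12.
|15·(−5) − 8·0 − p| / √289 = 12
|p − (−75)| = 12·17, so p = 129 or p = −279.

p = −279 or p = 129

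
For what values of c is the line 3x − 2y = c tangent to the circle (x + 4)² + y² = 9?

c = −12 ± 3√13

The line touches the circle iff its distance from (−4, 0) is 3:
|3·(−4) − 2·0 − c| / √13 = 3
|c − (−12)| = 3√13.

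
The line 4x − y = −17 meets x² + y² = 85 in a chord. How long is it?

Express y = 4x + 17 and substitute into the circle:
17x² + 136x + 204 = 0  ⟹  x² + 8x + 12 = 0
x = −2 or x = −6, giving (−2, 9) and (−6, −7).
Chord length = distance between (−2, 9) and (−6, −7) = √272 = 4√17.

4√17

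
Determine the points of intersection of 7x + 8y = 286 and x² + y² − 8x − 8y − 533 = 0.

From the line, y = (286 − 7x)/8. Substituting:
113x² − 4068x + 29380 = 0  ⟹  x² − 36x + 260 = 0
x = 26 or x = 10, giving (26, 13) and (10, 27).

(10, 27) and (26, 13)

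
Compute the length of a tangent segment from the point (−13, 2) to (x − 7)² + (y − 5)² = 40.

3√41

The centre is (7, 5) and r = 2√10. The square of the distance from P to the centre is 400 + 9 = 409.
The tangent meets the radius at right angles, so tangent² = |PO|² − r² = 409 − 40 = 369.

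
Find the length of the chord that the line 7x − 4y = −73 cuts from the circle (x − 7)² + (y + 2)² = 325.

2√65

The distance from (7, −2) to the line is 130/√65, and r² = 325.
Chord = 2√(r² − d²) = 2·√(65) = 2√65.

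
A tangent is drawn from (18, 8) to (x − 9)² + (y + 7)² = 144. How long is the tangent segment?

9√2

Centre (9, −7), r² = 144. |PO|² = (9)² + (15)² = 306.
The tangent meets the radius at right angles, so tangent² = |PO|² − r² = 306 − 144 = 162.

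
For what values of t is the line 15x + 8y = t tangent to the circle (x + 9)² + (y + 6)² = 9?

t = −234 or t = −132

Tangency holds when the distance from the centre (−9, −6) to the line equals the radius 3:
|15·(−9) + 8·(−6) − t| / √289 = 3
|t − (−183)| = 3·17, so t = −132 or t = −234.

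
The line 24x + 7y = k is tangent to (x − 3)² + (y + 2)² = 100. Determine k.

Tangency holds when the distance from the centre (3, −2) to the line equals the radius 10:
|24·3 + 7·(−2) − k| / √625 = 10
|k − (58)| = 10·25, so k = 308 or k = −192.

k = −192 or k = 308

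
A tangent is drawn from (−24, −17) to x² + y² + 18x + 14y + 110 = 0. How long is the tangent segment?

√305

The centre is (−9, −7) and r = 2√5. The square of the distance from P to the centre is 225 + 100 = 325.
The tangent meets the radius at right angles, so tangent² = |PO|² − r² = 325 − 20 = 305.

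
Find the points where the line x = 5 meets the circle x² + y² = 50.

(5, −5) and (5, 5)

The line gives x = 5. Substituting into the circle:
y² − 25 = 0
y = 5 or y = −5, giving (5, 5) and (5, −5).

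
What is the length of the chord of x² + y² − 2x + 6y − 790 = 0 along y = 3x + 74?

8√10

The distance from (1, −3) to the line is 80/√10, and r² = 800.
Half the chord is √(r² − d²) = √(160), so the full chord is 8√10.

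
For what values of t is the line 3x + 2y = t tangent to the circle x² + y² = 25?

t = ±5√13

For a tangent, require d(centre, line) = r = 5.
|3·0 + 2·0 − t| / √13 = 5
|t| = 5√13.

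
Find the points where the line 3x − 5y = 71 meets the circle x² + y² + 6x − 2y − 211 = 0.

Substitute y = (−71 + 3x)/5:
34x² − 306x + 476 = 0  ⟹  x² − 9x + 14 = 0
x = 7 or x = 2, giving (7, −10) and (2, −13).

(2, −13) and (7, −10)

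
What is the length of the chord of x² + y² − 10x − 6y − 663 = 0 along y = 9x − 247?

3√82

The distance from (5, 3) to the line is 205/√82, and r² = 697.
Half the chord is √(r² − d²) = √(369/2), so the full chord is 3√82.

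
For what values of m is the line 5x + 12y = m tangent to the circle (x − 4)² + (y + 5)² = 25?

For a tangent, require d(centre, line) = r = 5.
|5·4 + 12·(−5) − m| / √169 = 5
|m − (−40)| = 5·13, so m = 25 or m = −105.

m = −105 or m = 25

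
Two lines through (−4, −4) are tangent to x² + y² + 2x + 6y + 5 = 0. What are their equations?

2x − y = −4 and x + 2y = −12

A line y − (−4) = m(x − (−4)) is tangent when its distance from (−1, −3) is √5:
(3m − (1))² = 5(m² + 1)
2m² − 3m − 2 = 0, so m = 2 or m = −1/2.
Through (−4, −4) these give 2x − y = −4 and x + 2y = −12.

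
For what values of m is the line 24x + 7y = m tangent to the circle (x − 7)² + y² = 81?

m = −57 or m = 393

The line touches the circle iff its distance from (7, 0) is 9:
|24·7 + 7·0 − m| / √625 = 9
|m − (168)| = 9·25, so m = 393 or m = −57.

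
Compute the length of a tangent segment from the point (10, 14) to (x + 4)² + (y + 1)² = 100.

√321

Centre (−4, −1), r² = 100. |PO|² = (14)² + (15)² = 421.
Power of the point: PT² = |PO|² − r² = 321, so PT = √321.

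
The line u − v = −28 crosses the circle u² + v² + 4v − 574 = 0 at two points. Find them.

(−23, 5) and (−7, 21)

Express v = u + 28 and substitute into the circle:
2u² + 60u + 322 = 0  ⟹  u² + 30u + 161 = 0
u = −7 or u = −23, giving (−7, 21) and (−23, 5).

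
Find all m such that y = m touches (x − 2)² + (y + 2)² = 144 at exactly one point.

Tangency holds when the distance from the centre (2, −2) to the line equals the radius 12:
|0·2 + 1·(−2) − m| / √1 = 12
|m − (−2)| = 12, so m = 10 or m = −14.

m = −14 or m = 10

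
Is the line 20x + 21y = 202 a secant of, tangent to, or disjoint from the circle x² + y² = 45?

disjoint

Substituting the line into the circle gives 841x² − 8080x + 20959 = 0.
Δ = 65286400 − 70506076 = −5219676.
No real roots: the line does not meet the circle.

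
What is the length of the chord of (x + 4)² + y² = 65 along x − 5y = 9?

Express y = (−9 + x)/5 and substitute into the circle:
26x² + 182x − 1144 = 0  ⟹  x² + 7x − 44 = 0
x = 4 or x = −11, giving (4, −1) and (−11, −4).
|(4, −1) − (−11, −4)| = √((15)² + (3)²) = 3√26.

3√26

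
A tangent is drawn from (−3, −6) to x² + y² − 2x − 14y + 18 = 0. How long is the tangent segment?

3√17

The centre is (1, 7) and r = 4√2. The square of the distance from P to the centre is 16 + 169 = 185.
Power of the point: PT² = |PO|² − r² = 153, so PT = 3√17.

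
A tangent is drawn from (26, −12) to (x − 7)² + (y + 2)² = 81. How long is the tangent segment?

Centre (7, −2), r² = 81. |PO|² = (19)² + (−10)² = 461.
Power of the point: PT² = |PO|² − r² = 380, so PT = 2√95.

2√95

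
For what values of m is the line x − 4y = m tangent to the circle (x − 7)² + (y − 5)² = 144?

m = −13 ± 12√17

Tangency holds when the distance from the centre (7, 5) to the line equals the radius 12:
|1·7 − 4·5 − m| / √17 = 12
|m − (−13)| = 12√17.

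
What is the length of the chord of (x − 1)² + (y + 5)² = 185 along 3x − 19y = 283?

√370

The distance from (1, −5) to the line is 185/√370, and r² = 185.
Chord = 2√(r² − d²) = 2·√(185/2) = √370.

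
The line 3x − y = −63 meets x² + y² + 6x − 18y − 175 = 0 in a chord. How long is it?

5√10

Centre (−3, 9), r² = 265. Perpendicular distance d from centre to line = |45| / √10 = 45/√10.
Chord = 2√(r² − d²) = 2·√(125/2) = 5√10.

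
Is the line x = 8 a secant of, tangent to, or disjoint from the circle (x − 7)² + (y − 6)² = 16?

Centre (7, 6), r² = 16. Distance² from centre to line = (−1)² = 1.
Since d² < r², the line cuts the circle twice.

secant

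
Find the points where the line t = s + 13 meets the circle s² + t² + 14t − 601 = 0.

Express t = s + 13 and substitute into the circle:
2s² + 40s − 250 = 0  ⟹  s² + 20s − 125 = 0
s = 5 or s = −25, giving (5, 18) and (−25, −12).

(−25, −12) and (5, 18)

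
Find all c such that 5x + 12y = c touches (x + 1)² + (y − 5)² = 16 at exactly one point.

Tangency holds when the distance from the centre (−1, 5) to the line equals the radius 4:
|5·(−1) + 12·5 − c| / √169 = 4
|c − (55)| = 4·13, so c = 107 or c = 3.

c = 3 or c = 107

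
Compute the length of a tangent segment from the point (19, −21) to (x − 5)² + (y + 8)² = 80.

The centre is (5, −8) and r = 4√5. The square of the distance from P to the centre is 196 + 169 = 365.
Power of the point: PT² = |PO|² − r² = 285, so PT = √285.

√285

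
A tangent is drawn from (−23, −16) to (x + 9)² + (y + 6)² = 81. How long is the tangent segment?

√215

Centre (−9, −6), r² = 81. |PO|² = (−14)² + (−10)² = 296.
By the tangent–radius right angle, tangent length = √(|PO|² − r²) = √215.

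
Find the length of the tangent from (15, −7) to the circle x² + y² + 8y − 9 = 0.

√209

With centre O = (0, −4), |OP|² = 234 and r² = 25.
The tangent meets the radius at right angles, so tangent² = |PO|² − r² = 234 − 25 = 209.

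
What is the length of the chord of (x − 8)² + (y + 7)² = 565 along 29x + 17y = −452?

√1130

Centre (8, −7), r² = 565. Perpendicular distance d from centre to line = |565| / √1130 = 565/√1130.
Half the chord is √(r² − d²) = √(565/2), so the full chord is √1130.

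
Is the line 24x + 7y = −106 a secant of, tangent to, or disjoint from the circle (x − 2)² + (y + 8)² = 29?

Substituting the line into the circle gives 625x² + 2204x + 1275 = 0.
Discriminant = (2204)² − 4·625·(1275) = 1670116 > 0.
Two real roots: the line is a secant.

secant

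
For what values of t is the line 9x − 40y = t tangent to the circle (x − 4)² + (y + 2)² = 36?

t = −130 or t = 362

For a tangent, require d(centre, line) = r = 6.
|9·4 − 40·(−2) − t| / √1681 = 6
|t − (116)| = 6·41, so t = 362 or t = −130.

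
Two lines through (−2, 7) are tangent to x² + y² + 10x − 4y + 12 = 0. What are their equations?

x − 4y = −30 and 4x + y = −1

Let a tangent through (−2, 7) have slope m. Its distance from (−5, 2) must equal √17:
(−3m − (−5))² = 17(m² + 1)
4m² + 15m − 4 = 0, so m = 1/4 or m = −4.
Through (−2, 7) these give x − 4y = −30 and 4x + y = −1.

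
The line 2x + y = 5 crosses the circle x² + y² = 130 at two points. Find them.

(−3, 11) and (7, −9)

Express y = −2x + 5 and substitute into the circle:
5x² − 20x − 105 = 0  ⟹  x² − 4x − 21 = 0
x = 7 or x = −3, giving (7, −9) and (−3, 11).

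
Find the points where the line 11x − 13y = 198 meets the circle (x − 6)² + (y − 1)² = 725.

Express y = (−198 + 11x)/13 and substitute into the circle:
290x² − 6670x − 71920 = 0  ⟹  x² − 23x − 248 = 0
x = 31 or x = −8, giving (31, 11) and (−8, −22).

(−8, −22) and (31, 11)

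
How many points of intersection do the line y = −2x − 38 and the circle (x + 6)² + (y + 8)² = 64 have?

0

Centre (−6, −8), r² = 64. Distance² from centre to line = (18)²/5 = 324/5.
Since d² > r², the line lies outside the circle.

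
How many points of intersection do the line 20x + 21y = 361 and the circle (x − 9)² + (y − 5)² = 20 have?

Substituting the line into the circle gives 841x² − 18178x + 92437 = 0.
Discriminant = (−18178)² − 4·841·(92437) = 19481616 > 0.
Two real roots: the line is a secant.

2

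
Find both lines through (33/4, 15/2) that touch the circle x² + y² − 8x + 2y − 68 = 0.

Let a tangent through (33/4, 15/2) have slope m. Its distance from (4, −1) must equal √85:
(−17/4m − (−17/2))² = 85(m² + 1)
63m² + 68m + 12 = 0, so m = −6/7 or m = −2/9.
Through (33/4, 15/2) these give 6x + 7y = 102 and 2x + 9y = 84.

6x + 7y = 102 and 2x + 9y = 84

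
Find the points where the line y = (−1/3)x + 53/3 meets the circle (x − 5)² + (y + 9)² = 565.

(11, 14) and (14, 13)

From the line, y = (53 − x)/3. Substituting:
10x² − 250x + 1540 = 0  ⟹  x² − 25x + 154 = 0
x = 14 or x = 11, giving (14, 13) and (11, 14).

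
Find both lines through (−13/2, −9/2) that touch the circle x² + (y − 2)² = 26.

A line y − (−9/2) = m(x − (−13/2)) is tangent when its distance from (0, 2) is √26:
(13/2m − (13/2))² = 26(m² + 1)
5m² − 26m + 5 = 0, so m = 1/5 or m = 5.
Through (−13/2, −9/2) these give x − 5y = 16 and 5x − y = −28.

x − 5y = 16 and 5x − y = −28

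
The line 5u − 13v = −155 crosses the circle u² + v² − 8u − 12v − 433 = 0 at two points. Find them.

(−18, 5) and (21, 20)

Express v = (155 + 5u)/13 and substitute into the circle:
194u² − 582u − 73332 = 0  ⟹  u² − 3u − 378 = 0
u = 21 or u = −18, giving (21, 20) and (−18, 5).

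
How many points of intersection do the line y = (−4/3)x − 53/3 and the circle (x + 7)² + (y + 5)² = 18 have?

2

Centre (−7, −5), r² = 18. Distance² from centre to line = (10)²/25 = 4.
Since d² < r², the line cuts the circle twice.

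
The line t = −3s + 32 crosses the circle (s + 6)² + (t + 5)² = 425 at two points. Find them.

Substitute t = −3s + 32:
10s² − 210s + 980 = 0  ⟹  s² − 21s + 98 = 0
s = 14 or s = 7, giving (14, −10) and (7, 11).

(7, 11) and (14, −10)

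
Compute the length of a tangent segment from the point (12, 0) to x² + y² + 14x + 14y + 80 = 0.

With centre O = (−7, −7), |OP|² = 410 and r² = 18.
By the tangent–radius right angle, tangent length = √(|PO|² − r²) = √392 = 14√2.

14√2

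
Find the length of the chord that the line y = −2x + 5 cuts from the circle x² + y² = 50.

6√5

Express y = −2x + 5 and substitute into the circle:
5x² − 20x − 25 = 0  ⟹  x² − 4x − 5 = 0
x = 5 or x = −1, giving (5, −5) and (−1, 7).
|(5, −5) − (−1, 7)| = √((6)² + (−12)²) = 6√5.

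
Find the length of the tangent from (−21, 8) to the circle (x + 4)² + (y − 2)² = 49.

The centre is (−4, 2) and r = 7. The square of the distance from P to the centre is 289 + 36 = 325.
By the tangent–radius right angle, tangent length = √(|PO|² − r²) = √276 = 2√69.

2√69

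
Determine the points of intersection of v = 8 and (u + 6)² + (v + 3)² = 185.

Substitute v = 8:
u² + 12u − 28 = 0
u = 2 or u = −14, giving (2, 8) and (−14, 8).

(−14, 8) and (2, 8)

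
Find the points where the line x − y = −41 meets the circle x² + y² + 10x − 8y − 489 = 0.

Express y = x + 41 and substitute into the circle:
2x² + 84x + 864 = 0  ⟹  x² + 42x + 432 = 0
x = −18 or x = −24, giving (−18, 23) and (−24, 17).

(−24, 17) and (−18, 23)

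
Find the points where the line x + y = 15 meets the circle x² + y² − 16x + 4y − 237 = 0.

From the line, y = −x + 15. Substituting:
2x² − 50x + 48 = 0  ⟹  x² − 25x + 24 = 0
x = 24 or x = 1, giving (24, −9) and (1, 14).

(1, 14) and (24, −9)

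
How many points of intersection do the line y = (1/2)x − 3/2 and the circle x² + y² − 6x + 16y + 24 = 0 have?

0

Substituting the line into the circle gives 5x² + 2x + 9 = 0.
Discriminant = (2)² − 4·5·(9) = −176 < 0.
No real roots: the line does not meet the circle.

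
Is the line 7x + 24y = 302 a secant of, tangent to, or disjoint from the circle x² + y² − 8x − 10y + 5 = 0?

Substituting the line into the circle gives 625x² − 7156x + 21604 = 0.
Discriminant = (−7156)² − 4·625·(21604) = −2801664 < 0.
No real roots: the line does not meet the circle.

disjoint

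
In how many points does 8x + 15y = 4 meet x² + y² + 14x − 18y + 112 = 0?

Substituting the line into the circle gives 289x² + 5246x + 24136 = 0.
Δ = 27520516 − 27901216 = −380700.
No real roots: the line does not meet the circle.

0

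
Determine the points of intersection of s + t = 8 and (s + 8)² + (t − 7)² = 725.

(−22, 30) and (15, −7)

From the line, t = −s + 8. Substituting:
2s² + 14s − 660 = 0  ⟹  s² + 7s − 330 = 0
s = 15 or s = −22, giving (15, −7) and (−22, 30).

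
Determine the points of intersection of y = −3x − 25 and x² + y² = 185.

Substitute y = −3x − 25:
10x² + 150x + 440 = 0  ⟹  x² + 15x + 44 = 0
x = −4 or x = −11, giving (−4, −13) and (−11, 8).

(−11, 8) and (−4, −13)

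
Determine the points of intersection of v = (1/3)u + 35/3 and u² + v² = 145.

(−8, 9) and (1, 12)

Express v = (35 + u)/3 and substitute into the circle:
10u² + 70u − 80 = 0  ⟹  u² + 7u − 8 = 0
u = 1 or u = −8, giving (1, 12) and (−8, 9).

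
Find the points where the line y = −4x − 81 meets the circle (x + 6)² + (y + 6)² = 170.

(−19, −5) and (−17, −13)

Substitute y = −4x − 81:
17x² + 612x + 5491 = 0  ⟹  x² + 36x + 323 = 0
x = −17 or x = −19, giving (−17, −13) and (−19, −5).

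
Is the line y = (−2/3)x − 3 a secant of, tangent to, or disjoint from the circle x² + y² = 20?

Substituting the line into the circle gives 13x² + 36x − 99 = 0.
Discriminant = (36)² − 4·13·(−99) = 6444 > 0.
Two real roots: the line is a secant.

secant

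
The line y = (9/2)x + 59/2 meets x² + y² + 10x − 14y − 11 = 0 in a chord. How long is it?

From the line, y = (59 + 9x)/2. Substituting:
85x² + 850x + 1785 = 0  ⟹  x² + 10x + 21 = 0
x = −3 or x = −7, giving (−3, 16) and (−7, −2).
|(−3, 16) − (−7, −2)| = √((4)² + (18)²) = 2√85.

2√85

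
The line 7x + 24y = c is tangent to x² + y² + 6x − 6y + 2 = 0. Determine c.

c = −49 or c = 151

Tangency holds when the distance from the centre (−3, 3) to the line equals the radius 4:
|7·(−3) + 24·3 − c| / √625 = 4
|c − (51)| = 4·25, so c = 151 or c = −49.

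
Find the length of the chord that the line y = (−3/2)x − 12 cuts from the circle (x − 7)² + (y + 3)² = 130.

2√13

Centre (7, −3), r² = 130. Perpendicular distance d from centre to line = |39| / √13 = 39/√13.
Half the chord is √(r² − d²) = √(13), so the full chord is 2√13.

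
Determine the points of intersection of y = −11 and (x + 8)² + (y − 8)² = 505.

(−20, −11) and (4, −11)

Express y = −11 and substitute into the circle:
x² + 16x − 80 = 0
x = 4 or x = −20, giving (4, −11) and (−20, −11).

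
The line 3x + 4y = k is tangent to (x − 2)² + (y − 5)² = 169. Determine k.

For a tangent, require d(centre, line) = r = 13.
|3·2 + 4·5 − k| / √25 = 13
|k − (26)| = 13·5, so k = 91 or k = −39.

k = −39 or k = 91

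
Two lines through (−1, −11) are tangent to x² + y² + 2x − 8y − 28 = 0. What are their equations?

A line y − (−11) = m(x − (−1)) is tangent when its distance from (−1, 4) is 3√5:
[m·(0) − (15)]² = 45(m² + 1)
m² − 4 = 0, so m = −2 or m = 2.
With m = −2: 2x + y = −13. With m = 2: 2x − y = 9.

2x + y = −13 and 2x − y = 9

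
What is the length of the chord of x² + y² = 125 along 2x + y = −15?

Centre (0, 0), r² = 125. Perpendicular distance d from centre to line = |15| / √5 = 15/√5.
Half the chord is √(r² − d²) = √(80), so the full chord is 8√5.

8√5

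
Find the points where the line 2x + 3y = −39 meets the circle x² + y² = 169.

(−12, −5) and (0, −13)

Express y = (−39 − 2x)/3 and substitute into the circle:
13x² + 156x = 0  ⟹  x² + 12x = 0
x = 0 or x = −12, giving (0, −13) and (−12, −5).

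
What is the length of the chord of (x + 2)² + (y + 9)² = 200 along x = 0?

28

Centre (−2, −9), r² = 200. Perpendicular distance d from centre to line = |−2| / √1 = 2.
Chord = 2√(r² − d²) = 2·√(196) = 28.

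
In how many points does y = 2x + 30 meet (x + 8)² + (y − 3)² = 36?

2

d² = (2·(−8) − 1·3 − (−30))²/5 = 121/5; r² = 36.
Since d² < r², the line cuts the circle twice.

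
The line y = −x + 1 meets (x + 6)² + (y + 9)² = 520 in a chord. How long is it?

Centre (−6, −9), r² = 520. Perpendicular distance d from centre to line = |−16| / √2 = 16/√2.
Half the chord is √(r² − d²) = √(392), so the full chord is 28√2.

28√2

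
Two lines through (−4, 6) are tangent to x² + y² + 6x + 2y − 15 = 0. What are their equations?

3x + 4y = 12 and 4x − 3y = −34

A line y − (6) = m(x − (−4)) is tangent when its distance from (−3, −1) is 5:
[m·(1) − (−7)]² = 25(m² + 1)
12m² − 7m − 12 = 0, so m = −3/4 or m = 4/3.
Through (−4, 6) these give 3x + 4y = 12 and 4x − 3y = −34.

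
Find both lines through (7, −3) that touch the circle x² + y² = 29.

Let a tangent through (7, −3) have slope m. Its distance from (0, 0) must equal √29:
(−7m − (3))² = 29(m² + 1)
10m² + 21m − 10 = 0, so m = −5/2 or m = 2/5.
With m = −5/2: 5x + 2y = 29. With m = 2/5: 2x − 5y = 29.

5x + 2y = 29 and 2x − 5y = 29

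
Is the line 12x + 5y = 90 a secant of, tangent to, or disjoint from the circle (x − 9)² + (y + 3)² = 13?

Substituting the line into the circle gives 169x² − 2970x + 12725 = 0.
Δ = 8820900 − 8602100 = 218800.
Two real roots: the line is a secant.

secant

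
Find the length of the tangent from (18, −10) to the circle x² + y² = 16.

2√102

Centre (0, 0), r² = 16. |PO|² = (18)² + (−10)² = 424.
Power of the point: PT² = |PO|² − r² = 408, so PT = 2√102.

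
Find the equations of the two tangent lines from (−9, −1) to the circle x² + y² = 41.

4x + 5y = −41 and 5x − 4y = −41

A line y − (−1) = m(x − (−9)) is tangent when its distance from (0, 0) is √41:
[m·(9) − (1)]² = 41(m² + 1)
20m² − 9m − 20 = 0, so m = −4/5 or m = 5/4.
Through (−9, −1) these give 4x + 5y = −41 and 5x − 4y = −41.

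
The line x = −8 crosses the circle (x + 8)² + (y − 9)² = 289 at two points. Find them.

(−8, −8) and (−8, 26)

The line gives x = −8. Substituting into the circle:
y² − 18y − 208 = 0
y = 26 or y = −8, giving (−8, 26) and (−8, −8).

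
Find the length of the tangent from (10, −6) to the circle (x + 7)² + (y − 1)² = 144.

With centre O = (−7, 1), |OP|² = 338 and r² = 144.
The tangent meets the radius at right angles, so tangent² = |PO|² − r² = 338 − 144 = 194.

√194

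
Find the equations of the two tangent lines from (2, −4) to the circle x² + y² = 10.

3x − y = 10 and x + 3y = −10

Write the tangent as mx − y + (−4 − m·(2)) = 0 and set its distance from the centre to √10:
(−2m − (4))² = 10(m² + 1)
3m² − 8m − 3 = 0, so m = 3 or m = −1/3.
With m = 3: 3x − y = 10. With m = −1/3: x + 3y = −10.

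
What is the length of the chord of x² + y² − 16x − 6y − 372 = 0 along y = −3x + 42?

Express y = −3x + 42 and substitute into the circle:
10x² − 250x + 1140 = 0  ⟹  x² − 25x + 114 = 0
x = 19 or x = 6, giving (19, −15) and (6, 24).
Chord length = distance between (19, −15) and (6, 24) = √1690 = 13√10.

13√10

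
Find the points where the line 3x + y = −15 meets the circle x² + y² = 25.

Substitute y = −3x − 15:
10x² + 90x + 200 = 0  ⟹  x² + 9x + 20 = 0
x = −4 or x = −5, giving (−4, −3) and (−5, 0).

(−5, 0) and (−4, −3)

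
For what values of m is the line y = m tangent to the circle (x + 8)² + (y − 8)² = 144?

The line touches the circle iff its distance from (−8, 8) is 12:
|0·(−8) + 1·8 − m| / √1 = 12
|m − (8)| = 12, so m = 20 or m = −4.

m = −4 or m = 20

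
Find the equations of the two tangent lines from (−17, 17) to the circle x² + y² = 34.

Write the tangent as mx − y + (17 − m·(−17)) = 0 and set its distance from the centre to √34:
[m·(17) − (−17)]² = 34(m² + 1)
15m² + 34m + 15 = 0, so m = −3/5 or m = −5/3.
With m = −3/5: 3x + 5y = 34. With m = −5/3: 5x + 3y = −34.

3x + 5y = 34 and 5x + 3y = −34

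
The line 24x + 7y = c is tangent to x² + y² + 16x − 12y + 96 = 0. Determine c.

For a tangent, require d(centre, line) = r = 2.
|24·(−8) + 7·6 − c| / √625 = 2
|c − (−150)| = 2·25, so c = −100 or c = −200.

c = −200 or c = −100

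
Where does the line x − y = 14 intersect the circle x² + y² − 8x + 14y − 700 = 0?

From the line, y = x − 14. Substituting:
2x² − 22x − 700 = 0  ⟹  x² − 11x − 350 = 0
x = 25 or x = −14, giving (25, 11) and (−14, −28).

(−14, −28) and (25, 11)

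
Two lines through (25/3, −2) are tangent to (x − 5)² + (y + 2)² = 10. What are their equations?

Write the tangent as mx − y + (−2 − m·(25/3)) = 0 and set its distance from the centre to √10:
(−10/3m − (0))² = 10(m² + 1)
m² − 9 = 0, so m = 3 or m = −3.
Through (25/3, −2) these give 3x − y = 27 and 3x + y = 23.

3x − y = 27 and 3x + y = 23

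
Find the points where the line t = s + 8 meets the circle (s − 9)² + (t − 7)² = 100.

(−1, 7) and (9, 17)

Express t = s + 8 and substitute into the circle:
2s² − 16s − 18 = 0  ⟹  s² − 8s − 9 = 0
s = 9 or s = −1, giving (9, 17) and (−1, 7).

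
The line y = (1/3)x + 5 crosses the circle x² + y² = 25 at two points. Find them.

(−3, 4) and (0, 5)

Substitute y = (15 + x)/3:
10x² + 30x = 0  ⟹  x² + 3x = 0
x = 0 or x = −3, giving (0, 5) and (−3, 4).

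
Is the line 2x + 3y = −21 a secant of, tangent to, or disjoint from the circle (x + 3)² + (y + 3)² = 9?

d² = (2·(−3) + 3·(−3) − (−21))²/13 = 36/13; r² = 9.
Since d² < r², the line cuts the circle twice.

secant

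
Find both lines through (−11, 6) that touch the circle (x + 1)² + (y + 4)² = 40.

x + 3y = 7 and 3x + y = −27

Let a tangent through (−11, 6) have slope m. Its distance from (−1, −4) must equal 2√10:
(10m − (−10))² = 40(m² + 1)
3m² + 10m + 3 = 0, so m = −1/3 or m = −3.
With m = −1/3: x + 3y = 7. With m = −3: 3x + y = −27.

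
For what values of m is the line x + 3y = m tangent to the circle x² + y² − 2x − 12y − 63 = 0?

Tangency holds when the distance from the centre (1, 6) to the line equals the radius 10:
|1·1 + 3·6 − m| / √10 = 10
|m − (19)| = 10√10.

m = 19 ± 10√10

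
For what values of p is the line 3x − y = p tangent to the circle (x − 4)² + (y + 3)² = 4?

The line touches the circle iff its distance from (4, −3) is 2:
|3·4 − 1·(−3) − p| / √10 = 2
|p − (15)| = 2√10.

p = 15 ± 2√10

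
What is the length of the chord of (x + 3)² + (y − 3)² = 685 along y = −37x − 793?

The distance from (−3, 3) to the line is 685/√1370, and r² = 685.
Chord = 2√(r² − d²) = 2·√(685/2) = √1370.

√1370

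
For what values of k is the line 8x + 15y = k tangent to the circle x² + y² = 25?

The line touches the circle iff its distance from (0, 0) is 5:
|8·0 + 15·0 − k| / √289 = 5
|k| = 5·17, so k = 85 or k = −85.

k = −85 or k = 85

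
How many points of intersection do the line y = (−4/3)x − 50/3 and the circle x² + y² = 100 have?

1

Substituting the line into the circle gives 25x² + 400x + 1600 = 0.
Discriminant = (400)² − 4·25·(1600) = 0.
A repeated root: the line is tangent.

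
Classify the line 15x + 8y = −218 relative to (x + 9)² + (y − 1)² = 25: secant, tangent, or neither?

neither

Centre (−9, 1), r² = 25. Distance² from centre to line = (91)²/289 = 8281/289.
Since d² > r², the line lies outside the circle.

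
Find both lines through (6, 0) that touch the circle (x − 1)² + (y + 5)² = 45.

2x + y = 12 and x + 2y = 6

Let a tangent through (6, 0) have slope m. Its distance from (1, −5) must equal 3√5:
[m·(−5) − (−5)]² = 45(m² + 1)
2m² + 5m + 2 = 0, so m = −2 or m = −1/2.
With m = −2: 2x + y = 12. With m = −1/2: x + 2y = 6.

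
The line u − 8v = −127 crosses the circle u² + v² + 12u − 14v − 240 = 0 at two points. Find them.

(−23, 13) and (9, 17)

From the line, v = (127 + u)/8. Substituting:
65u² + 910u − 13455 = 0  ⟹  u² + 14u − 207 = 0
u = 9 or u = −23, giving (9, 17) and (−23, 13).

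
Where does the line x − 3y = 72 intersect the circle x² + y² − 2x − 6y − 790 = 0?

From the line, y = (−72 + x)/3. Substituting:
10x² − 180x − 630 = 0  ⟹  x² − 18x − 63 = 0
x = 21 or x = −3, giving (21, −17) and (−3, −25).

(−3, −25) and (21, −17)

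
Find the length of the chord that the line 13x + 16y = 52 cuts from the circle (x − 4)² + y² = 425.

The distance from (4, 0) to the line is 0/√425, and r² = 425.
Half the chord is √(r² − d²) = √(425), so the full chord is 10√17.

10√17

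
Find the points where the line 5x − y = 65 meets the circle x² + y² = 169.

Substitute y = 5x − 65:
26x² − 650x + 4056 = 0  ⟹  x² − 25x + 156 = 0
x = 13 or x = 12, giving (13, 0) and (12, −5).

(12, −5) and (13, 0)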